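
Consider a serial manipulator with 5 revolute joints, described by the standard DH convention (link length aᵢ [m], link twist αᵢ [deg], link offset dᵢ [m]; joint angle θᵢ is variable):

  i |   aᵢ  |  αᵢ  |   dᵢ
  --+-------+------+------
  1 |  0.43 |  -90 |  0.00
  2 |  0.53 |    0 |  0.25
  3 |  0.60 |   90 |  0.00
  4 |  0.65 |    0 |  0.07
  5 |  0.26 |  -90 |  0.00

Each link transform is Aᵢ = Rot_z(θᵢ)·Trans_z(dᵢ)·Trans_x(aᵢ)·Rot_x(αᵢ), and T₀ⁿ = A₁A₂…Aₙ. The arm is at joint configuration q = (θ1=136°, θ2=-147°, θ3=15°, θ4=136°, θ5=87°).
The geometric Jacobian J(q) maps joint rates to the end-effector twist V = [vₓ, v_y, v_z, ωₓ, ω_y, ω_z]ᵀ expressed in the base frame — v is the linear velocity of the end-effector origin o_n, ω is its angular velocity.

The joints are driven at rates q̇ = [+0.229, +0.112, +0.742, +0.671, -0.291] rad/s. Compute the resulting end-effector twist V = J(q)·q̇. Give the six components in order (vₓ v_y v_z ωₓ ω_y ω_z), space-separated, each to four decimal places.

0.2774 0.2776 -0.1139 -0.3901 -0.8105 -0.0253

o_n = [-0.3441, -0.3965, 0.1989]
J₁: ẑ×o_n = [0.3965, -0.3441, 0.0000], ω = ẑ
J2: z=[-0.6947, -0.7193, 0.0000] o=[-0.3093, 0.2987, 0.0000] → [-0.1431, 0.1382, 0.4579, -0.6947, -0.7193, 0.0000]
J3: z=[-0.6947, -0.7193, 0.0000] o=[-0.1632, -0.1899, 0.2887] → [0.0646, -0.0623, 0.0134, -0.6947, -0.7193, 0.0000]
J4: z=[0.5346, -0.5162, -0.6691] o=[0.1256, -0.4688, 0.7345] → [0.3249, 0.6006, -0.2038, 0.5346, -0.5162, -0.6691]
J5: z=[0.5346, -0.5162, -0.6691] o=[-0.3757, -0.6124, 0.3402] → [0.2174, 0.0544, 0.1318, 0.5346, -0.5162, -0.6691]
V = J·q̇ = [0.2774, 0.2776, -0.1139, -0.3901, -0.8105, -0.0253]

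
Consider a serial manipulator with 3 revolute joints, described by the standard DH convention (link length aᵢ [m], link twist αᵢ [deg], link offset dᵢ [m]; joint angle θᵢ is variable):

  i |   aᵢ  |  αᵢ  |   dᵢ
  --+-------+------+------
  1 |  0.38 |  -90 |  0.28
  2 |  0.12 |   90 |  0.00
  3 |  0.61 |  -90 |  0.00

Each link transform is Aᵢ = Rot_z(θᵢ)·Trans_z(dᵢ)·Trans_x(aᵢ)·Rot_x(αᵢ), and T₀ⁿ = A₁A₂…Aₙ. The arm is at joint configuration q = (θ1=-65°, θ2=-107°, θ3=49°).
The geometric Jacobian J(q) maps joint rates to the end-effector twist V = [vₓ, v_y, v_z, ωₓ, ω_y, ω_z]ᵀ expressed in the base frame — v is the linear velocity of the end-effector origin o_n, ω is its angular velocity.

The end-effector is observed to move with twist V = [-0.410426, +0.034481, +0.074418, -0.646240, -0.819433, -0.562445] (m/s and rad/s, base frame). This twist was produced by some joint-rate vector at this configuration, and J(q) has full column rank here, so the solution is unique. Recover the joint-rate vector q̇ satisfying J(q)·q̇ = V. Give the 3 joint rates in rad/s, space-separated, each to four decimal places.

o_n = [0.5136, -0.0120, 0.7775]
J₁: ẑ×o_n = [0.0120, 0.5136, -0.0000], ω = ẑ
J2: z=[0.9063, 0.4226, 0.0000] o=[0.1606, -0.3444, 0.2800] → [0.2102, -0.4509, 0.1521, 0.9063, 0.4226, 0.0000]
J3: z=[-0.4042, 0.8667, -0.2924] o=[0.1458, -0.3126, 0.3948] → [0.4196, 0.0471, -0.4403, -0.4042, 0.8667, -0.2924]
q̇ = J⁺·V = [-0.7060, -0.9320, -0.4910]

-0.7060 -0.9320 -0.4910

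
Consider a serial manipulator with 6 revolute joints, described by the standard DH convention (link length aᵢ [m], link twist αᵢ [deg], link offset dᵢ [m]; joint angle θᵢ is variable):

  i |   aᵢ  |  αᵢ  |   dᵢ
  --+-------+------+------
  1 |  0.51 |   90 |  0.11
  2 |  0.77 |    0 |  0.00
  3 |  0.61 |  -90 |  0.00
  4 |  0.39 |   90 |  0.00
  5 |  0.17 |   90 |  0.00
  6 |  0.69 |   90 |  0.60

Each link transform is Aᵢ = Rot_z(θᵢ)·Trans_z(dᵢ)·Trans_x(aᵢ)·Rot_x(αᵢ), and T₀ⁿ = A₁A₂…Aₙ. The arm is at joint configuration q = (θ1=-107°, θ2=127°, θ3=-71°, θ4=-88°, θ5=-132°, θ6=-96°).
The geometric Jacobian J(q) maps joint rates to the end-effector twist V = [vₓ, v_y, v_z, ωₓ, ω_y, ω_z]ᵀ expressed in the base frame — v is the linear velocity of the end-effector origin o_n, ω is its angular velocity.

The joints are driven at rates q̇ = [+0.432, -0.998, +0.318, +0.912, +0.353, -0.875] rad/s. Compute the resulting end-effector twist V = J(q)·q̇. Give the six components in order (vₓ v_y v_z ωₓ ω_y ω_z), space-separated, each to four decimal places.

0.2085 -1.1931 0.1514 0.1502 0.4302 0.3409

o_n = [-0.0062, -0.5171, 1.9795]
J₁: ẑ×o_n = [0.5171, -0.0062, 0.0000], ω = ẑ
J2: z=[-0.9563, 0.2924, 0.0000] o=[-0.1491, -0.4877, 0.1100] → [0.5466, 1.7878, -0.0137, -0.9563, 0.2924, 0.0000]
J3: z=[-0.9563, 0.2924, 0.0000] o=[-0.0136, -0.0446, 0.7249] → [0.3668, 1.1998, 0.4497, -0.9563, 0.2924, 0.0000]
J4: z=[0.2424, 0.7928, 0.5592] o=[-0.1134, -0.3708, 1.2307] → [0.6755, -0.1216, -0.1204, 0.2424, 0.7928, 0.5592]
J5: z=[0.1300, 0.5446, -0.8285] o=[-0.4883, -0.2641, 1.2419] → [0.1921, -0.4953, -0.2955, 0.1300, 0.5446, -0.8285]
J6: z=[0.8767, 0.3272, 0.3527] o=[-0.4096, -0.3954, 1.1680] → [0.3085, -0.5692, -0.2387, 0.8767, 0.3272, 0.3527]
V = J·q̇ = [0.2085, -1.1931, 0.1514, 0.1502, 0.4302, 0.3409]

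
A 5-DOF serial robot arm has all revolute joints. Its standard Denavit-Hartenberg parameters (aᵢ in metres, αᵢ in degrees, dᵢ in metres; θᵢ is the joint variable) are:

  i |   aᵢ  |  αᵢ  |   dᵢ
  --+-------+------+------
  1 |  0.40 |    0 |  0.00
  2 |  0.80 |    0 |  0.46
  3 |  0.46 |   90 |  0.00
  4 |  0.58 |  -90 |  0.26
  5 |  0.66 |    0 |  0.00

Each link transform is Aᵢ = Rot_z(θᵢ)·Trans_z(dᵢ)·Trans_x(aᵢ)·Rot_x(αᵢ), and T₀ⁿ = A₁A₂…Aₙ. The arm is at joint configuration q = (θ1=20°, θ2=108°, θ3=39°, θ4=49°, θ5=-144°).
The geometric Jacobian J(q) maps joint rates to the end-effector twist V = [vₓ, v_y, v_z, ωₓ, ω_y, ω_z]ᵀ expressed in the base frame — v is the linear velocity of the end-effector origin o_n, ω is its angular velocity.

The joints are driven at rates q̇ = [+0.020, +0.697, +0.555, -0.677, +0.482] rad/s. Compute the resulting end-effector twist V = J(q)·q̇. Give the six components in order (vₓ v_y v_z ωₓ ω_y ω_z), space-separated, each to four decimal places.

o_n = [-0.4485, 1.5088, 0.4948]
J₁: ẑ×o_n = [-1.5088, -0.4485, 0.0000], ω = ẑ
J2: z=[0.0000, 0.0000, 1.0000] o=[0.3759, 0.1368, 0.0000] → [-1.3720, -0.8244, 0.0000, 0.0000, 0.0000, 1.0000]
J3: z=[0.0000, 0.0000, 1.0000] o=[-0.1167, 0.7672, 0.4600] → [-0.7416, -0.3319, 0.0000, 0.0000, 0.0000, 1.0000]
J4: z=[0.2250, 0.9744, 0.0000] o=[-0.5649, 0.8707, 0.4600] → [0.0339, -0.0078, 0.0302, 0.2250, 0.9744, 0.0000]
J5: z=[0.7354, -0.1698, 0.6561] o=[-0.8771, 1.2096, 0.8977] → [-0.1279, 0.5775, 0.2928, 0.7354, -0.1698, 0.6561]
V = J·q̇ = [-1.4826, -0.4841, 0.1207, 0.2022, -0.7415, 1.5882]

-1.4826 -0.4841 0.1207 0.2022 -0.7415 1.5882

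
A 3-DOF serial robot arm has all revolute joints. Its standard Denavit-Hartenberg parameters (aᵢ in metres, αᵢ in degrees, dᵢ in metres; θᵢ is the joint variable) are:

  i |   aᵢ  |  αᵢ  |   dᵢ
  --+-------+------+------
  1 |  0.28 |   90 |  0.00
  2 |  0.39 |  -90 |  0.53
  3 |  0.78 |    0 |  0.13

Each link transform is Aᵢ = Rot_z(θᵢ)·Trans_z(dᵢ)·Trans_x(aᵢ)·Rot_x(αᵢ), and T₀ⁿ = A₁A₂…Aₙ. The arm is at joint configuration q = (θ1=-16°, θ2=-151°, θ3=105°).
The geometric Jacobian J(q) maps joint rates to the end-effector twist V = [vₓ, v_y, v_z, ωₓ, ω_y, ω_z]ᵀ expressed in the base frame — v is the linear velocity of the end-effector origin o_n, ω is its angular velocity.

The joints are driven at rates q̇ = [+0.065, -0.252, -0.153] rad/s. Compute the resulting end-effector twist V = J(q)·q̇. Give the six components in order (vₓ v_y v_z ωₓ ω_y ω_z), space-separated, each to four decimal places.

-0.1488 0.0869 -0.0303 -0.0018 0.2627 0.1988

o_n = [0.2332, 0.1656, -0.2049]
J₁: ẑ×o_n = [-0.1656, 0.2332, 0.0000], ω = ẑ
J2: z=[-0.2756, -0.9613, 0.0000] o=[0.2692, -0.0772, 0.0000] → [0.1970, -0.0565, -0.1015, -0.2756, -0.9613, 0.0000]
J3: z=[0.4660, -0.1336, -0.8746] o=[-0.2048, -0.4926, -0.1891] → [0.5778, -0.3757, 0.3653, 0.4660, -0.1336, -0.8746]
V = J·q̇ = [-0.1488, 0.0869, -0.0303, -0.0018, 0.2627, 0.1988]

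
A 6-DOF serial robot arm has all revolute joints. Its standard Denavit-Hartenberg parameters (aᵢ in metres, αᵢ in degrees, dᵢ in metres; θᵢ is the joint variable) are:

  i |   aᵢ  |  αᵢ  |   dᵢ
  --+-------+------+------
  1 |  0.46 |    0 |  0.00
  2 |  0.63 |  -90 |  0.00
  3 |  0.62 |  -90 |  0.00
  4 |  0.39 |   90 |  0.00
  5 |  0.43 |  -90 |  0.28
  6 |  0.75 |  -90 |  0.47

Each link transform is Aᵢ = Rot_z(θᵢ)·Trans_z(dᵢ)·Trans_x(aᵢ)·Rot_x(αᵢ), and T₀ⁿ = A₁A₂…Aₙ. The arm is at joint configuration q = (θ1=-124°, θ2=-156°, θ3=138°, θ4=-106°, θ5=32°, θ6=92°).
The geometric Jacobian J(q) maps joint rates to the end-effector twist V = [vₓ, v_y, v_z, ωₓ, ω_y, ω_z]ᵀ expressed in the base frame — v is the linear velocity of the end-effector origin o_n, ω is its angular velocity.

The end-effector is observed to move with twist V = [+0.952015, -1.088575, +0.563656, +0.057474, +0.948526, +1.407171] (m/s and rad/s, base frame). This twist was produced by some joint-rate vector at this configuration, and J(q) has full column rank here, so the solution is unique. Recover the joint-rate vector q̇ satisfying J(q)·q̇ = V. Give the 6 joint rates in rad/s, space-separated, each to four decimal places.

0.6590 0.9480 0.2500 -0.7480 0.5850 -0.0380

o_n = [-0.9251, -0.7480, -0.1725]
J₁: ẑ×o_n = [0.7480, -0.9251, 0.0000], ω = ẑ
J2: z=[0.0000, 0.0000, 1.0000] o=[-0.2572, -0.3814, 0.0000] → [0.3666, -0.6679, 0.0000, 0.0000, 0.0000, 1.0000]
J3: z=[-0.9848, 0.1736, 0.0000] o=[-0.1478, 0.2391, 0.0000] → [-0.0300, -0.1699, 1.1070, -0.9848, 0.1736, 0.0000]
J4: z=[-0.1162, -0.6590, 0.7431] o=[-0.2278, -0.2147, -0.4149] → [0.2366, -0.4900, -0.3975, -0.1162, -0.6590, 0.7431]
J5: z=[0.3955, 0.6556, 0.6432] o=[-0.5832, -0.0709, -0.3429] → [0.5473, -0.2874, -0.0436, 0.3955, 0.6556, 0.6432]
J6: z=[0.3843, -0.7542, 0.5325] o=[-0.8311, 0.0969, 0.0738] → [0.6356, 0.0446, -0.3956, 0.3843, -0.7542, 0.5325]
q̇ = J⁺·V = [0.6590, 0.9480, 0.2500, -0.7480, 0.5850, -0.0380]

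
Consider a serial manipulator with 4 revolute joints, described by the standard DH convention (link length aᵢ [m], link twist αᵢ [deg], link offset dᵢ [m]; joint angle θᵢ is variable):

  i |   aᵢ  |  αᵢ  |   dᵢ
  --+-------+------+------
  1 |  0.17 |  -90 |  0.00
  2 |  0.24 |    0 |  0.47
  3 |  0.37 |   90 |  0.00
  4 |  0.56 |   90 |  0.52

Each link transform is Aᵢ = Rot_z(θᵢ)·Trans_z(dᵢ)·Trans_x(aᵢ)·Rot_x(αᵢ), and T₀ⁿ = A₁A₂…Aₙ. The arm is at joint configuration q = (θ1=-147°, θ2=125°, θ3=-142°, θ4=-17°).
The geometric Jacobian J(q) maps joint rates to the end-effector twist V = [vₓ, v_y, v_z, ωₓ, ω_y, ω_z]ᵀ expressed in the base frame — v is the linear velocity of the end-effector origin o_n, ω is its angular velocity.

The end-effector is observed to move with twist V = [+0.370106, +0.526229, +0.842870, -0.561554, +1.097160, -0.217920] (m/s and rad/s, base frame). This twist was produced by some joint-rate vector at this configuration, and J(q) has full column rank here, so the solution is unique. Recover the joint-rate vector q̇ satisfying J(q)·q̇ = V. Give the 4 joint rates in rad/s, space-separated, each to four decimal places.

-0.6320 -0.3860 -0.8400 0.4330

o_n = [-0.4591, -0.6633, 0.5654]
J₁: ẑ×o_n = [0.6633, -0.4591, 0.0000], ω = ẑ
J2: z=[0.5446, -0.8387, 0.0000] o=[-0.1426, -0.0926, 0.0000] → [-0.4742, -0.3080, -0.5763, 0.5446, -0.8387, 0.0000]
J3: z=[0.5446, -0.8387, 0.0000] o=[0.2289, -0.4118, -0.1966] → [-0.6391, -0.4150, -0.7139, 0.5446, -0.8387, 0.0000]
J4: z=[0.2452, 0.1592, 0.9563] o=[-0.0679, -0.6045, -0.0884] → [0.1604, -0.5344, 0.0479, 0.2452, 0.1592, 0.9563]
q̇ = J⁺·V = [-0.6320, -0.3860, -0.8400, 0.4330]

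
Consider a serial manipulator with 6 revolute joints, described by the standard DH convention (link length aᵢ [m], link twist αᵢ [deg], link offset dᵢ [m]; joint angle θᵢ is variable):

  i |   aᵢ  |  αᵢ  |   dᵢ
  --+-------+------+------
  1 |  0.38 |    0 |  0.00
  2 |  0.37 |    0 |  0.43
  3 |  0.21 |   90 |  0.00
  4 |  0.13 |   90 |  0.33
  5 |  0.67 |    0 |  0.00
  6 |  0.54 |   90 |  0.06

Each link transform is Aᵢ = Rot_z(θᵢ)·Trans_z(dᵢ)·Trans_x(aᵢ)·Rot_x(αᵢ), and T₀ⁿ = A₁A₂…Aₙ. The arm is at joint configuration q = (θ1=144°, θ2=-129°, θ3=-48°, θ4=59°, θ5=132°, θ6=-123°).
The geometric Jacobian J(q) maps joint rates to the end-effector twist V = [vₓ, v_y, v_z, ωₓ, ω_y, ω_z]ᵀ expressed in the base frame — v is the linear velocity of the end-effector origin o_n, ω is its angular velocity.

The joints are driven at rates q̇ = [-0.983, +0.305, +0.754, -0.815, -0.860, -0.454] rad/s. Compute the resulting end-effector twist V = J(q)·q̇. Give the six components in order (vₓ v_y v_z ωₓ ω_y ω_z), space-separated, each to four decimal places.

o_n = [-0.1348, -0.6488, 0.5834]
J₁: ẑ×o_n = [0.6488, -0.1348, 0.0000], ω = ẑ
J2: z=[0.0000, 0.0000, 1.0000] o=[-0.3074, 0.2234, 0.0000] → [0.8721, 0.1726, -0.0000, 0.0000, 0.0000, 1.0000]
J3: z=[0.0000, 0.0000, 1.0000] o=[0.0500, 0.3191, 0.4300] → [0.9679, -0.1848, 0.0000, 0.0000, 0.0000, 1.0000]
J4: z=[-0.5446, -0.8387, 0.0000] o=[0.2261, 0.2047, 0.4300] → [-0.1287, 0.0836, 0.1622, -0.5446, -0.8387, 0.0000]
J5: z=[0.7189, -0.4668, -0.5150] o=[0.1025, -0.1085, 0.5414] → [-0.2979, 0.0920, -0.4992, 0.7189, -0.4668, -0.5150]
J6: z=[0.7189, -0.4668, -0.5150] o=[-0.3623, -0.4003, 0.1571] → [-0.3270, -0.4236, -0.0724, 0.7189, -0.4668, -0.5150]
V = J·q̇ = [0.8675, 0.0909, 0.3300, -0.5007, 1.2970, 0.7528]

0.8675 0.0909 0.3300 -0.5007 1.2970 0.7528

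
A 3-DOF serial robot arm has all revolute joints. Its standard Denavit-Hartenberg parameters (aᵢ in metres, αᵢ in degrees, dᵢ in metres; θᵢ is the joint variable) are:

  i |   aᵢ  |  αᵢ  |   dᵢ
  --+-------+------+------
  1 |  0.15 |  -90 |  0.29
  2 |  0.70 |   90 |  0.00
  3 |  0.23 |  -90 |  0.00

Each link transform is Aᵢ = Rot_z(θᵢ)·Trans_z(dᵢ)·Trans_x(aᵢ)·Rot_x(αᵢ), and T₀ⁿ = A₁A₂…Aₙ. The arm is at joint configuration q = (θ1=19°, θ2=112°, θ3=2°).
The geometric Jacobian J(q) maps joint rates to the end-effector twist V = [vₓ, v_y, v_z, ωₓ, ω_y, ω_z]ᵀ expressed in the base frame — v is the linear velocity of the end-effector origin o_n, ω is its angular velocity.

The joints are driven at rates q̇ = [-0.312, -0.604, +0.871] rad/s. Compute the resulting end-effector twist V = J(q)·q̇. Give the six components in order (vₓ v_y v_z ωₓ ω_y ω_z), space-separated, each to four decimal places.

0.4119 0.4190 -0.2039 0.9602 -0.3082 -0.6383

o_n = [-0.1901, -0.0570, -0.5722]
J₁: ẑ×o_n = [0.0570, -0.1901, 0.0000], ω = ẑ
J2: z=[-0.3256, 0.9455, 0.0000] o=[0.1418, 0.0488, 0.2900] → [-0.8152, -0.2807, 0.3483, -0.3256, 0.9455, 0.0000]
J3: z=[0.8767, 0.3019, -0.3746] o=[-0.1061, -0.0365, -0.3590] → [-0.0720, 0.2183, 0.0074, 0.8767, 0.3019, -0.3746]
V = J·q̇ = [0.4119, 0.4190, -0.2039, 0.9602, -0.3082, -0.6383]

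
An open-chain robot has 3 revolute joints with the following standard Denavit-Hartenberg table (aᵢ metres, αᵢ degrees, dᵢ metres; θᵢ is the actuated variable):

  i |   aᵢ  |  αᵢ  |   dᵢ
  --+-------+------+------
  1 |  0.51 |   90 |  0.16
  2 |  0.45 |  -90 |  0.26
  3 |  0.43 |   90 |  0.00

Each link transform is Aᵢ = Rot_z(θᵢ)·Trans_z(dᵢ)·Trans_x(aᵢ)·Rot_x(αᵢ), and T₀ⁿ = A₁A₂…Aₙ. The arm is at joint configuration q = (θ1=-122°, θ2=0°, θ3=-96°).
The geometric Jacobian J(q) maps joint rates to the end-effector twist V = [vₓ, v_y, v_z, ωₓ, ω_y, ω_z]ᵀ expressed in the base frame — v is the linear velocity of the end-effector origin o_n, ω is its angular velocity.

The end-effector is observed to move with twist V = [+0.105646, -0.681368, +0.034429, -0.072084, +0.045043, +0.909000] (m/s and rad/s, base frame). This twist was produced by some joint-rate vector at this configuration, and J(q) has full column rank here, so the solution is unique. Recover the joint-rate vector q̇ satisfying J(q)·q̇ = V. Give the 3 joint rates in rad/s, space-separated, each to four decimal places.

o_n = [-1.0681, -0.4116, 0.1600]
J₁: ẑ×o_n = [0.4116, -1.0681, 0.0000], ω = ẑ
J2: z=[-0.8480, 0.5299, 0.0000] o=[-0.2703, -0.4325, 0.1600] → [0.0000, -0.0000, 0.4051, -0.8480, 0.5299, 0.0000]
J3: z=[-0.0000, -0.0000, 1.0000] o=[-0.7292, -0.6763, 0.1600] → [-0.2647, -0.3388, -0.0000, -0.0000, -0.0000, 1.0000]
q̇ = J⁺·V = [0.5120, 0.0850, 0.3970]

0.5120 0.0850 0.3970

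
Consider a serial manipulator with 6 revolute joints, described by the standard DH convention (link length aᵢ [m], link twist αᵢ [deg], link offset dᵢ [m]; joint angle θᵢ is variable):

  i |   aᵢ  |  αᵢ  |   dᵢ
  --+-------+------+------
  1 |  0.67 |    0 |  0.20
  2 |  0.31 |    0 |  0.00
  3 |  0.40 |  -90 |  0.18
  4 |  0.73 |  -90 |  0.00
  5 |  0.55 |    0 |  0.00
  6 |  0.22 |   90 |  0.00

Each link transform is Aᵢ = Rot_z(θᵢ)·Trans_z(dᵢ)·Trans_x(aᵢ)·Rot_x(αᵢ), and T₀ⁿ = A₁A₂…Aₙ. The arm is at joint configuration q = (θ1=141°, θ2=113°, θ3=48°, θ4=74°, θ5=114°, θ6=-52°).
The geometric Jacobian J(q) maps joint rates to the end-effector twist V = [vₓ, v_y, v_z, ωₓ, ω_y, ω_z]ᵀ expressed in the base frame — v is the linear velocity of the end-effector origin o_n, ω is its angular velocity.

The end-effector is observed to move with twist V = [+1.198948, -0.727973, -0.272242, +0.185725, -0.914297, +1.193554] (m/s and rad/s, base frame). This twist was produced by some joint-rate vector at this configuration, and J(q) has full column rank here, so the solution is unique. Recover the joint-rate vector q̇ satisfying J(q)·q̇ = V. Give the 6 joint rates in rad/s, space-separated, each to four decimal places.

o_n = [-0.8960, -0.7273, -0.2060]
J₁: ẑ×o_n = [0.7273, -0.8960, 0.0000], ω = ẑ
J2: z=[0.0000, 0.0000, 1.0000] o=[-0.5207, 0.4216, 0.2000] → [1.1489, -0.3753, 0.0000, 0.0000, 0.0000, 1.0000]
J3: z=[0.0000, 0.0000, 1.0000] o=[-0.6061, 0.1237, 0.2000] → [0.8509, -0.2898, 0.0000, 0.0000, 0.0000, 1.0000]
J4: z=[0.8480, 0.5299, 0.0000] o=[-0.3942, -0.2156, 0.3800] → [-0.3105, 0.4969, -0.1680, 0.8480, 0.5299, 0.0000]
J5: z=[-0.5094, 0.8152, -0.2756] o=[-0.2875, -0.3862, -0.3217] → [0.0004, 0.2267, 0.6697, -0.5094, 0.8152, -0.2756]
J6: z=[-0.5094, 0.8152, -0.2756] o=[-0.7463, -0.6002, -0.1067] → [-0.1160, -0.0093, 0.1867, -0.5094, 0.8152, -0.2756]
q̇ = J⁺·V = [0.2470, 0.8660, -0.1700, -0.3270, -0.3260, -0.5830]

0.2470 0.8660 -0.1700 -0.3270 -0.3260 -0.5830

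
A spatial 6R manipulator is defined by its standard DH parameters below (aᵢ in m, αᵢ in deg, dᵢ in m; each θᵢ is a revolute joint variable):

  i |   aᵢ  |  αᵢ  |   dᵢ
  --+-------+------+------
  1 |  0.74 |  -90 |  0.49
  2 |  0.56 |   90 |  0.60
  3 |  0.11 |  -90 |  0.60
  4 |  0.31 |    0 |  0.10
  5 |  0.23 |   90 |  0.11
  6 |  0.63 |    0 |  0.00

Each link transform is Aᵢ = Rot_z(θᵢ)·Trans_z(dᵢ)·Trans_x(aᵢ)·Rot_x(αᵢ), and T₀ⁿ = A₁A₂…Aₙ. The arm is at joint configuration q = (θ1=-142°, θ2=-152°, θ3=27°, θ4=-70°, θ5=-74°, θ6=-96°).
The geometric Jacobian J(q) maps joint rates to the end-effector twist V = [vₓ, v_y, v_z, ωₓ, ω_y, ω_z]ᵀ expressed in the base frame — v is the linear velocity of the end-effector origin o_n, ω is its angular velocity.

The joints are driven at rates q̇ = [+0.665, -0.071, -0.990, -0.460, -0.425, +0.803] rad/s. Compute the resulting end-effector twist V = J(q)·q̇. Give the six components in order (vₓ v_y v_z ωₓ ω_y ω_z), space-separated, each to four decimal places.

-0.9538 0.3865 -0.6906 -1.2807 0.3621 2.1039

o_n = [0.5193, 0.0673, 0.0043]
J₁: ẑ×o_n = [-0.0673, 0.5193, 0.0000], ω = ẑ
J2: z=[0.6157, -0.7880, 0.0000] o=[-0.5831, -0.4556, 0.4900] → [0.3827, 0.2990, 1.1906, 0.6157, -0.7880, 0.0000]
J3: z=[0.3699, 0.2890, -0.8829] o=[0.1759, -0.6240, 0.7529] → [0.3940, -0.0262, 0.1565, 0.3699, 0.2890, -0.8829]
J4: z=[0.2327, -0.9489, -0.2131] o=[0.4968, -0.4366, 0.2691] → [0.3587, 0.0568, 0.1386, 0.2327, -0.9489, -0.2131]
J5: z=[0.2327, -0.9489, -0.2131] o=[0.7232, -0.4339, 0.0350] → [0.1359, 0.0506, -0.0769, 0.2327, -0.9489, -0.2131]
J6: z=[-0.8280, -0.3082, 0.4684] o=[0.6315, -0.5228, -0.1857] → [-0.3350, 0.1048, -0.5232, -0.8280, -0.3082, 0.4684]
V = J·q̇ = [-0.9538, 0.3865, -0.6906, -1.2807, 0.3621, 2.1039]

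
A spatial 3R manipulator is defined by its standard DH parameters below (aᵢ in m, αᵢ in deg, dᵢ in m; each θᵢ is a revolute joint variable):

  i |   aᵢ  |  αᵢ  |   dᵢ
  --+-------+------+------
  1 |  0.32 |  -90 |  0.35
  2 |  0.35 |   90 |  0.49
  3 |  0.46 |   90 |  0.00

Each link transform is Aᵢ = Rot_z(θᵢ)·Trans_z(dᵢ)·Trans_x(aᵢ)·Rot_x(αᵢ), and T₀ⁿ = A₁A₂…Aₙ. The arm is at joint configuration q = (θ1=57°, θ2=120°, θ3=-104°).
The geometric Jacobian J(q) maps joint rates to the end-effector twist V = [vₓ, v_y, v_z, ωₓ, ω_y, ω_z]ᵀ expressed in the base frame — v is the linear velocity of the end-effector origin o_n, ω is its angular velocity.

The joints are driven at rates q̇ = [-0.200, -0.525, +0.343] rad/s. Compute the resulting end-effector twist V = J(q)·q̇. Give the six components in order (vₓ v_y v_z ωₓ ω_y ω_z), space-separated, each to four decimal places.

0.0878 -0.0085 -0.1952 0.6021 -0.0368 -0.3715

o_n = [0.0727, 0.1921, 0.1433]
J₁: ẑ×o_n = [-0.1921, 0.0727, 0.0000], ω = ẑ
J2: z=[-0.8387, 0.5446, 0.0000] o=[0.1743, 0.2684, 0.3500] → [-0.1126, -0.1734, 0.1194, -0.8387, 0.5446, 0.0000]
J3: z=[0.4717, 0.7263, -0.5000] o=[-0.3320, 0.3885, 0.0469] → [-0.0282, -0.2478, -0.3865, 0.4717, 0.7263, -0.5000]
V = J·q̇ = [0.0878, -0.0085, -0.1952, 0.6021, -0.0368, -0.3715]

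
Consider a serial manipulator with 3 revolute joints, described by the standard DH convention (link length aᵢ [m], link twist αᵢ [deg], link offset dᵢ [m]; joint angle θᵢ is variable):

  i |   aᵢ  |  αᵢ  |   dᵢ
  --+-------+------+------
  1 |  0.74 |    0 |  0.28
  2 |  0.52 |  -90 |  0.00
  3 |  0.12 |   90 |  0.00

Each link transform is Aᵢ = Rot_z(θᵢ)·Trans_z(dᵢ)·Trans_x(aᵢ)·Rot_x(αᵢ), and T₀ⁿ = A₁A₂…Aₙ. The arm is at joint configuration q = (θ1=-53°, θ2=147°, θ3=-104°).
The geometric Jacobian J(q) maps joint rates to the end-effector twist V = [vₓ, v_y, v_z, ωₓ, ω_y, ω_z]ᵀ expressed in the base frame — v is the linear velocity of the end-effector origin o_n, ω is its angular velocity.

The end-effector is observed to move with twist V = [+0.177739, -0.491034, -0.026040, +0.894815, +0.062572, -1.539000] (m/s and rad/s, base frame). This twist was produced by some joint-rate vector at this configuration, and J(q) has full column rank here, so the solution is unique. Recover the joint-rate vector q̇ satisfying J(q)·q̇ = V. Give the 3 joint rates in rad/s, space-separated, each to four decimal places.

o_n = [0.4111, -0.1012, 0.3964]
J₁: ẑ×o_n = [0.1012, 0.4111, -0.0000], ω = ẑ
J2: z=[0.0000, 0.0000, 1.0000] o=[0.4453, -0.5910, 0.2800] → [-0.4898, -0.0342, 0.0000, 0.0000, 0.0000, 1.0000]
J3: z=[-0.9976, -0.0698, 0.0000] o=[0.4091, -0.0723, 0.2800] → [-0.0081, 0.1162, 0.0290, -0.9976, -0.0698, 0.0000]
q̇ = J⁺·V = [-0.9870, -0.5520, -0.8970]

-0.9870 -0.5520 -0.8970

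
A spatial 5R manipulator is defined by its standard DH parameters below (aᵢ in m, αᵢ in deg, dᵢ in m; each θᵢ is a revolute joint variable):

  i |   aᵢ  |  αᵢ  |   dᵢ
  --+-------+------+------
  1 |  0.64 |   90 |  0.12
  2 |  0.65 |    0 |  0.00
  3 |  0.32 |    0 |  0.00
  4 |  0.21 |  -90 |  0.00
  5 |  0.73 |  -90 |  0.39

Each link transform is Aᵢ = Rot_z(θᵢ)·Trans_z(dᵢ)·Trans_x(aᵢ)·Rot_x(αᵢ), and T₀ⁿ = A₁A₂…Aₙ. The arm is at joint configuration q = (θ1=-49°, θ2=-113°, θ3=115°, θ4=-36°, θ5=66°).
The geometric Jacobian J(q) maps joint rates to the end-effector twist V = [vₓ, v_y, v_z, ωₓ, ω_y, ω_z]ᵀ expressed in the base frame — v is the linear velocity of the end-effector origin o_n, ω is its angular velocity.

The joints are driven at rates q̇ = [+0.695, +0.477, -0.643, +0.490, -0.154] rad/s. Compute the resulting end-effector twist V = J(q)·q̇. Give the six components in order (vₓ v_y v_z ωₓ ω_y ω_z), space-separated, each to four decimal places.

o_n = [1.3852, -0.5769, -0.4273]
J₁: ẑ×o_n = [0.5769, 1.3852, -0.0000], ω = ẑ
J2: z=[-0.7547, -0.6561, 0.0000] o=[0.4199, -0.4830, 0.1200] → [0.3591, -0.4131, 0.7042, -0.7547, -0.6561, 0.0000]
J3: z=[-0.7547, -0.6561, 0.0000] o=[0.2533, -0.2913, -0.4783] → [-0.0335, 0.0385, 0.9581, -0.7547, -0.6561, 0.0000]
J4: z=[-0.7547, -0.6561, 0.0000] o=[0.4631, -0.5327, -0.4672] → [-0.0262, 0.0301, 0.6383, -0.7547, -0.6561, 0.0000]
J5: z=[0.3669, -0.4220, 0.8290] o=[0.5773, -0.6641, -0.5846] → [-0.1386, 0.6121, 0.3729, 0.3669, -0.4220, 0.8290]
V = J·q̇ = [0.6023, 0.6614, -0.0248, -0.3010, -0.1476, 0.5673]

0.6023 0.6614 -0.0248 -0.3010 -0.1476 0.5673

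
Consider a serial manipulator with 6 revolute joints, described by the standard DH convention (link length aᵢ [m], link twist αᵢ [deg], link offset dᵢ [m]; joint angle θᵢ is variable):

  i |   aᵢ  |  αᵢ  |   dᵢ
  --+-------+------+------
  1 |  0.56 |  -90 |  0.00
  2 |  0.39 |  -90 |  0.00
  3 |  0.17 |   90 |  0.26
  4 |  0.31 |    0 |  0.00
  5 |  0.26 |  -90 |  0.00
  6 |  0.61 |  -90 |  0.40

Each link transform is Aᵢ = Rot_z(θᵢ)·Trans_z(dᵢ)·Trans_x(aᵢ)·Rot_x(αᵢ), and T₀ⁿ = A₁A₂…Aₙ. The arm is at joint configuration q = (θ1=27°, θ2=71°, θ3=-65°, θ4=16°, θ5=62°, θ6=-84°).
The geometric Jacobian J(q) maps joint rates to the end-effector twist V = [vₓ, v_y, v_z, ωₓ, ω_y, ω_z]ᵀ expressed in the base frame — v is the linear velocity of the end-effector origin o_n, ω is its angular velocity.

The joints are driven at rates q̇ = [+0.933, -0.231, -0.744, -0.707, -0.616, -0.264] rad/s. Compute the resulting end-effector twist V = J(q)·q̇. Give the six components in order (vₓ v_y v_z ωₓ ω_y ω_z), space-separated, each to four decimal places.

-0.3543 -0.2004 -0.1258 1.3050 0.0408 -0.0438

o_n = [-0.3333, 0.2644, -0.1491]
J₁: ẑ×o_n = [-0.2644, -0.3333, 0.0000], ω = ẑ
J2: z=[-0.4540, 0.8910, 0.0000] o=[0.4990, 0.2542, 0.0000] → [-0.1328, -0.0677, 0.7369, -0.4540, 0.8910, 0.0000]
J3: z=[-0.8425, -0.4293, -0.3256] o=[0.6121, 0.3119, -0.3688] → [-0.1097, 0.4928, -0.3659, -0.8425, -0.4293, -0.3256]
J4: z=[-0.4548, 0.2426, 0.8569] o=[0.3439, 0.3482, -0.5213] → [0.1620, -0.4111, 0.2024, -0.4548, 0.2426, 0.8569]
J5: z=[-0.4548, 0.2426, 0.8569] o=[0.1859, 0.5707, -0.6682] → [0.3884, -0.2088, 0.2652, -0.4548, 0.2426, 0.8569]
J6: z=[0.1074, -0.9402, 0.3232] o=[-0.0440, 0.5086, -0.7726] → [-0.5074, -0.1605, -0.2982, 0.1074, -0.9402, 0.3232]
V = J·q̇ = [-0.3543, -0.2004, -0.1258, 1.3050, 0.0408, -0.0438]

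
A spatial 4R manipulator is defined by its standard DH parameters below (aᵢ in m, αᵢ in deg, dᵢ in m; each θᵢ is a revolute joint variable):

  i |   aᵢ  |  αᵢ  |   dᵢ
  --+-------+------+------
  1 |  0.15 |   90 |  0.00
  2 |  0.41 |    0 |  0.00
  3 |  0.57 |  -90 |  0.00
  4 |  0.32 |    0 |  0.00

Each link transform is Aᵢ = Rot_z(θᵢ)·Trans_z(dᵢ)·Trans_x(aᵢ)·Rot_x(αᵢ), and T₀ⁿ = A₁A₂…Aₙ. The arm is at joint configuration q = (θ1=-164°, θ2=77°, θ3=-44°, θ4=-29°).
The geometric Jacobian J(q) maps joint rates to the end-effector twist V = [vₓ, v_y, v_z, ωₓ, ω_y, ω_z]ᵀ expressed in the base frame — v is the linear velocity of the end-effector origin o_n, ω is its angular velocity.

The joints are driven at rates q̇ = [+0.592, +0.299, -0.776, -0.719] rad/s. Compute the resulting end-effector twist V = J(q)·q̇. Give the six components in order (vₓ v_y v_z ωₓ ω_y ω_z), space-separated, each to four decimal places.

0.0046 -0.3775 -0.3732 -0.2449 -0.5665 -0.0110

o_n = [-0.9608, -0.1141, 0.8624]
J₁: ẑ×o_n = [0.1141, -0.9608, 0.0000], ω = ẑ
J2: z=[-0.2756, 0.9613, 0.0000] o=[-0.1442, -0.0413, 0.0000] → [0.8290, 0.2377, 0.8050, -0.2756, 0.9613, 0.0000]
J3: z=[-0.2756, 0.9613, 0.0000] o=[-0.2328, -0.0668, 0.3995] → [0.4449, 0.1276, 0.7128, -0.2756, 0.9613, 0.0000]
J4: z=[0.5235, 0.1501, 0.8387] o=[-0.6924, -0.1985, 0.7099] → [-0.0479, -0.3049, 0.0845, 0.5235, 0.1501, 0.8387]
V = J·q̇ = [0.0046, -0.3775, -0.3732, -0.2449, -0.5665, -0.0110]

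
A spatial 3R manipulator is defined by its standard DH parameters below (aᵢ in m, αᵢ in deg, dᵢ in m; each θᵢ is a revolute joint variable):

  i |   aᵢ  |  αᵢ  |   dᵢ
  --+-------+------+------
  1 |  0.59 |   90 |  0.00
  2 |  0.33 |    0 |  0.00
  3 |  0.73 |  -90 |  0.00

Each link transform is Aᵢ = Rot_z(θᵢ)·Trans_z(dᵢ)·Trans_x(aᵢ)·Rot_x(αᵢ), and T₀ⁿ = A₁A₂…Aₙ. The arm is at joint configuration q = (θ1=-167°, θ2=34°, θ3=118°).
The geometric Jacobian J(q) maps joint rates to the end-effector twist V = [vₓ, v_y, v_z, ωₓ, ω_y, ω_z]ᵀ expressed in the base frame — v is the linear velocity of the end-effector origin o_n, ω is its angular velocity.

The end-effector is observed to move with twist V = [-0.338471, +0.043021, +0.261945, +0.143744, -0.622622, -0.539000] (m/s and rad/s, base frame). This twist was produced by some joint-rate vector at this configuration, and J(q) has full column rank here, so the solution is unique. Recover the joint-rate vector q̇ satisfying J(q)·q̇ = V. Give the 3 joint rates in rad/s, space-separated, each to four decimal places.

o_n = [-0.2134, -0.0493, 0.5272]
J₁: ẑ×o_n = [0.0493, -0.2134, 0.0000], ω = ẑ
J2: z=[-0.2250, 0.9744, 0.0000] o=[-0.5749, -0.1327, 0.0000] → [0.5137, 0.1186, -0.3710, -0.2250, 0.9744, 0.0000]
J3: z=[-0.2250, 0.9744, 0.0000] o=[-0.8414, -0.1943, 0.1845] → [0.3339, 0.0771, -0.6446, -0.2250, 0.9744, 0.0000]
q̇ = J⁺·V = [-0.5390, -0.5480, -0.0910]

-0.5390 -0.5480 -0.0910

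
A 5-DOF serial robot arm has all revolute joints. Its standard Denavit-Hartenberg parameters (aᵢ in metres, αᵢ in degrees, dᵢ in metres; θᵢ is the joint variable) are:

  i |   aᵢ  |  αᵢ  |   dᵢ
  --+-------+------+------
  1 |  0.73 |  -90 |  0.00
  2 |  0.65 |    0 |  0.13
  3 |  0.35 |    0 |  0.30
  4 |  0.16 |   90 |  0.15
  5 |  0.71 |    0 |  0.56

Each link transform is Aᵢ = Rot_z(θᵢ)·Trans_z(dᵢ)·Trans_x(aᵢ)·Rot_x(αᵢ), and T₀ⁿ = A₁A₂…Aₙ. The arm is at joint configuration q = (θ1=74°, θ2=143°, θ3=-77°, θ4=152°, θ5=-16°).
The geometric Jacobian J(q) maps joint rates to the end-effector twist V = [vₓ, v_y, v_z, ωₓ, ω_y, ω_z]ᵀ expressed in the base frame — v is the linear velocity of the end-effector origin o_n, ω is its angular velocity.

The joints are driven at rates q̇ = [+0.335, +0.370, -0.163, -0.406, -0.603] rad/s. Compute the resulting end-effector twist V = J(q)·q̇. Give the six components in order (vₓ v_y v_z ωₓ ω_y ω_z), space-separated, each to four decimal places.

o_n = [-0.5501, -0.5241, -0.6335]
J₁: ẑ×o_n = [0.5241, -0.5501, 0.0000], ω = ẑ
J2: z=[-0.9613, 0.2756, 0.0000] o=[0.2012, 0.7017, 0.0000] → [-0.1746, -0.6090, 1.3854, -0.9613, 0.2756, 0.0000]
J3: z=[-0.9613, 0.2756, 0.0000] o=[-0.0668, 0.2386, -0.3912] → [-0.0668, -0.2329, 0.8663, -0.9613, 0.2756, 0.0000]
J4: z=[-0.9613, 0.2756, 0.0000] o=[-0.3160, 0.4581, -0.7109] → [0.0213, 0.0744, 1.0087, -0.9613, 0.2756, 0.0000]
J5: z=[-0.1697, -0.5918, -0.7880] o=[-0.4949, 0.3782, -0.6124] → [-0.6986, 0.0399, 0.1205, -0.1697, -0.5918, -0.7880]
V = J·q̇ = [0.5344, -0.4259, -0.1108, 0.2936, 0.3020, 0.8102]

0.5344 -0.4259 -0.1108 0.2936 0.3020 0.8102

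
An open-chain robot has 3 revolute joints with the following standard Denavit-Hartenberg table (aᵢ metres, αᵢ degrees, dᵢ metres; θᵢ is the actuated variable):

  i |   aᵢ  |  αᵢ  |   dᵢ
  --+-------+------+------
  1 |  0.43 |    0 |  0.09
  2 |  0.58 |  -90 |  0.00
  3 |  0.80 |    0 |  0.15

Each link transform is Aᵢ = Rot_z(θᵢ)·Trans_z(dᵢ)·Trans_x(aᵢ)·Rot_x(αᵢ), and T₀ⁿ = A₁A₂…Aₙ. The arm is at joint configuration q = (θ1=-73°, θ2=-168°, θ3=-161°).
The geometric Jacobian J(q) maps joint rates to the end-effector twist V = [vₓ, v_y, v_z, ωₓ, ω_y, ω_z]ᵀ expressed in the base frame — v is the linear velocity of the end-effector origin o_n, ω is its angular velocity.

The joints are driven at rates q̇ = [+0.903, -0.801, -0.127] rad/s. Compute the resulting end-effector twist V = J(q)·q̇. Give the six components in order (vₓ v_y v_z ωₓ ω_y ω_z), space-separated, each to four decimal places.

o_n = [0.0801, -0.6382, 0.3505]
J₁: ẑ×o_n = [0.6382, 0.0801, -0.0000], ω = ẑ
J2: z=[0.0000, 0.0000, 1.0000] o=[0.1257, -0.4112, 0.0900] → [0.2270, -0.0457, 0.0000, 0.0000, 0.0000, 1.0000]
J3: z=[-0.8746, -0.4848, 0.0000] o=[-0.1555, 0.0961, 0.0900] → [-0.1263, 0.2278, 0.7564, -0.8746, -0.4848, 0.0000]
V = J·q̇ = [0.4105, 0.0799, -0.0961, 0.1111, 0.0616, 0.1020]

0.4105 0.0799 -0.0961 0.1111 0.0616 0.1020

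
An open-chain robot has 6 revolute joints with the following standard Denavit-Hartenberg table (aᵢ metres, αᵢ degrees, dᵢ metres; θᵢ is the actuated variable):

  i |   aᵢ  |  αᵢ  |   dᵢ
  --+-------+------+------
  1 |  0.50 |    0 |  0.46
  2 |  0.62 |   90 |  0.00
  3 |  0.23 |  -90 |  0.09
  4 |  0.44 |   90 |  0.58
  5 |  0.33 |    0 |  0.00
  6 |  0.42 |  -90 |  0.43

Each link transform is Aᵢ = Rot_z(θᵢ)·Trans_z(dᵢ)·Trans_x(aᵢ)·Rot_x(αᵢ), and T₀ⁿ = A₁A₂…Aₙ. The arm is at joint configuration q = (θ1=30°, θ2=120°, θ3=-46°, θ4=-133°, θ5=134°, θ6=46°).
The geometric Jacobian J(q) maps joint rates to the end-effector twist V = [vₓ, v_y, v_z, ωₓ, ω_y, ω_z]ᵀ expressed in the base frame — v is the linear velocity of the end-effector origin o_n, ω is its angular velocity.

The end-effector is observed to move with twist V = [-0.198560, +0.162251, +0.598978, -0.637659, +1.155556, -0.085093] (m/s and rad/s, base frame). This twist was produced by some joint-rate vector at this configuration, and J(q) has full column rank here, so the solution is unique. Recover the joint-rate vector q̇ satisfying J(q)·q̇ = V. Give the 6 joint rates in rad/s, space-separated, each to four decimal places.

-0.0140 0.1360 -0.1890 0.6690 -0.4730 -0.8040

o_n = [-0.8263, 0.5657, 0.9859]
J₁: ẑ×o_n = [-0.5657, -0.8263, 0.0000], ω = ẑ
J2: z=[0.0000, 0.0000, 1.0000] o=[0.4330, 0.2500, 0.4600] → [-0.3157, -1.2593, 0.0000, 0.0000, 0.0000, 1.0000]
J3: z=[0.5000, 0.8660, 0.0000] o=[-0.1039, 0.5600, 0.4600] → [0.4555, -0.2630, 0.6284, 0.5000, 0.8660, 0.0000]
J4: z=[-0.6230, 0.3597, 0.6947] o=[-0.1973, 0.7178, 0.2946] → [0.3544, -0.0062, 0.3210, -0.6230, 0.3597, 0.6947]
J5: z=[0.0990, -0.8446, 0.5261] o=[-0.2172, 1.1009, 0.9133] → [0.2203, -0.3276, -0.5675, 0.0990, -0.8446, 0.5261]
J6: z=[0.0990, -0.8446, 0.5261] o=[-0.5429, 1.0954, 0.9658] → [0.2616, -0.1511, -0.2918, 0.0990, -0.8446, 0.5261]
q̇ = J⁺·V = [-0.0140, 0.1360, -0.1890, 0.6690, -0.4730, -0.8040]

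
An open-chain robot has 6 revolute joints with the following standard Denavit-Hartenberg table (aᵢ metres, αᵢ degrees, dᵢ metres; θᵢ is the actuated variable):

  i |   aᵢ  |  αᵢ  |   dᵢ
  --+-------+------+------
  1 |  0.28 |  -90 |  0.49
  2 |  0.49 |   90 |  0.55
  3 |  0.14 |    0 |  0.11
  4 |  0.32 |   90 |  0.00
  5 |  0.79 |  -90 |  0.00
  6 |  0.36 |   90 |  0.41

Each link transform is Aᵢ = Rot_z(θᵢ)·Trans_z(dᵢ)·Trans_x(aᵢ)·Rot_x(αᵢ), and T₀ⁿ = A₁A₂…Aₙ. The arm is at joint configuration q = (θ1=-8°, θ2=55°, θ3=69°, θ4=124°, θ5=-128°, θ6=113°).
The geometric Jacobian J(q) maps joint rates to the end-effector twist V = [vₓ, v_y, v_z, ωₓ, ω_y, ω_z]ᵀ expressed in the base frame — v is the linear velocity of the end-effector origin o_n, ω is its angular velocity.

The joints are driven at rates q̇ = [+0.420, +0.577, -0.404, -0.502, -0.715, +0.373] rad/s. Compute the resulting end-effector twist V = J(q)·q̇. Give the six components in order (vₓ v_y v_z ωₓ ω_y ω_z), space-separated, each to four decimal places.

-0.2673 0.3076 0.1428 -1.0184 -0.0445 -0.1285

o_n = [0.0034, 0.3056, -0.1945]
J₁: ẑ×o_n = [-0.3056, 0.0034, 0.0000], ω = ẑ
J2: z=[0.1392, 0.9903, 0.0000] o=[0.2773, -0.0390, 0.4900] → [-0.6779, 0.0953, 0.3192, 0.1392, 0.9903, 0.0000]
J3: z=[0.8112, -0.1140, 0.5736] o=[0.6321, 0.4666, 0.0886] → [0.1246, -0.1310, -0.2023, 0.8112, -0.1140, 0.5736]
J4: z=[0.8112, -0.1140, 0.5736] o=[0.7681, 0.5794, 0.1106] → [0.1919, -0.1911, -0.3093, 0.8112, -0.1140, 0.5736]
J5: z=[0.0078, 0.9828, 0.1843] o=[0.5809, 0.5331, 0.3660] → [-0.5090, -0.1020, 0.5659, 0.0078, 0.9828, 0.1843]
J6: z=[-0.9602, -0.0441, 0.2758] o=[0.3604, 0.6745, -0.3792] → [0.0936, 0.0789, 0.3385, -0.9602, -0.0441, 0.2758]
V = J·q̇ = [-0.2673, 0.3076, 0.1428, -1.0184, -0.0445, -0.1285]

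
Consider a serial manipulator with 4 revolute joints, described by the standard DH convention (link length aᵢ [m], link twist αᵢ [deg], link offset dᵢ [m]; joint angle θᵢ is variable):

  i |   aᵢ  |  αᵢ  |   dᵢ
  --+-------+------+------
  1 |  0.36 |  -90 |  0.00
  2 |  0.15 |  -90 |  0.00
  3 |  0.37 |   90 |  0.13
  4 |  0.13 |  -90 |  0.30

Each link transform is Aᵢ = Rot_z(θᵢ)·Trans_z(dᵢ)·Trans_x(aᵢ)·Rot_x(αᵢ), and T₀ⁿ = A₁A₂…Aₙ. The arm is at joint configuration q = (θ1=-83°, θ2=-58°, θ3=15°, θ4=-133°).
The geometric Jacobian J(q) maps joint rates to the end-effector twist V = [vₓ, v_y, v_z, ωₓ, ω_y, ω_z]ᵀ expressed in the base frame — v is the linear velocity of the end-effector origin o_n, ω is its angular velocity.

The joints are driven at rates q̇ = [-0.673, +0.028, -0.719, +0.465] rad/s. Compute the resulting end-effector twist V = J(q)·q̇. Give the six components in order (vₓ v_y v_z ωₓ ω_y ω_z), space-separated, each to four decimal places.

-0.1914 -0.0863 -0.0825 0.4071 0.6001 -0.1899

o_n = [0.2951, -0.6229, 0.4050]
J₁: ẑ×o_n = [0.6229, 0.2951, -0.0000], ω = ẑ
J2: z=[0.9925, 0.1219, 0.0000] o=[0.0439, -0.3573, 0.0000] → [0.0494, -0.4020, -0.2943, 0.9925, 0.1219, 0.0000]
J3: z=[0.1034, -0.8417, -0.5299] o=[0.0536, -0.4362, 0.1272] → [-0.3328, -0.1567, 0.1840, 0.1034, -0.8417, -0.5299]
J4: z=[0.9754, -0.0184, 0.2195] o=[-0.0050, -0.7453, 0.3614] → [-0.0277, 0.0233, 0.1249, 0.9754, -0.0184, 0.2195]
V = J·q̇ = [-0.1914, -0.0863, -0.0825, 0.4071, 0.6001, -0.1899]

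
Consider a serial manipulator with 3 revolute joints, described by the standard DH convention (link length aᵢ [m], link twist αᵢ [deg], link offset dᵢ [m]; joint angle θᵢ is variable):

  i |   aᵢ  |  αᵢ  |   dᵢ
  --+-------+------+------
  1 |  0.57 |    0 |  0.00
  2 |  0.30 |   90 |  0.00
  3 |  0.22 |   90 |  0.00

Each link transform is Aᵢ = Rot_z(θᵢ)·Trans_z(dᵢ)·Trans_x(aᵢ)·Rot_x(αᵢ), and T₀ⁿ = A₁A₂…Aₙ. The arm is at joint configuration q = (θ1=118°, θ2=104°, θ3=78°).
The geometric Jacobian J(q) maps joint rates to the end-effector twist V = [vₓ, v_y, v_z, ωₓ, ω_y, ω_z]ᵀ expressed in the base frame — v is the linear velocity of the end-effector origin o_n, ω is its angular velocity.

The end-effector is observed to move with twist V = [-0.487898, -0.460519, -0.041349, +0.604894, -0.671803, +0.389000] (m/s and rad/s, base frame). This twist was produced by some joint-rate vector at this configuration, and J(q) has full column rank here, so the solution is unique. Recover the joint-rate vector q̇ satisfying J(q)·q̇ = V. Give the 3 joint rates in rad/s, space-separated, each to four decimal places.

0.8610 -0.4720 -0.9040

o_n = [-0.5245, 0.2719, 0.2152]
J₁: ẑ×o_n = [-0.2719, -0.5245, 0.0000], ω = ẑ
J2: z=[0.0000, 0.0000, 1.0000] o=[-0.2676, 0.5033, 0.0000] → [0.2313, -0.2569, 0.0000, 0.0000, 0.0000, 1.0000]
J3: z=[-0.6691, 0.7431, 0.0000] o=[-0.4905, 0.3025, 0.0000] → [0.1599, 0.1440, 0.0457, -0.6691, 0.7431, 0.0000]
q̇ = J⁺·V = [0.8610, -0.4720, -0.9040]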